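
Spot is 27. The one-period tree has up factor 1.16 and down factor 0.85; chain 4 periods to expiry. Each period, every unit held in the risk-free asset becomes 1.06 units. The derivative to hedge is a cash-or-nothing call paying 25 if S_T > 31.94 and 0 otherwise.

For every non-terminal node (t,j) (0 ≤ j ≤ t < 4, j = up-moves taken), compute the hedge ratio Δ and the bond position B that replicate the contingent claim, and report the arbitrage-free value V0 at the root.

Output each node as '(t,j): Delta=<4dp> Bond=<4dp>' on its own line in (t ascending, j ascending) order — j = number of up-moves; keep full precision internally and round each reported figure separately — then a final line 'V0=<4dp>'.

(0,0): Delta=1.1137 Bond=-17.9570
(1,0): Delta=1.4352 Bond=-26.4116
(1,1): Delta=1.0015 Bond=-15.5214
(2,0): Delta=0.0000 Bond=0.0000
(2,1): Delta=1.9359 Bond=-41.3279
(2,2): Delta=0.6755 Bond=-4.6074
(3,0): Delta=0.0000 Bond=0.0000
(3,1): Delta=0.0000 Bond=0.0000
(3,2): Delta=2.6114 Bond=-64.6683
(3,3): Delta=0.0000 Bond=23.5849
V0=12.1132

No-arbitrage ⇒ martingale measure with p* = (R−d)/(u−d) = 0.6774.
At expiry t=4: V(4,0)=0.0000, V(4,1)=0.0000, V(4,2)=0.0000, V(4,3)=25.0000, V(4,4)=25.0000
(3,0): S=16.5814. Δ = (V_up−V_dn)/(S_up−S_dn) = (0.0000−0.0000)/(19.2344−14.0942) = 0.0000. V = [p*·0.0000 + (1−p*)·0.0000]/1.06 = 0.0000. B = V − Δ·S = 0.0000.
(3,1): S=22.6287. Δ = (V_up−V_dn)/(S_up−S_dn) = (0.0000−0.0000)/(26.2493−19.2344) = 0.0000. V = [p*·0.0000 + (1−p*)·0.0000]/1.06 = 0.0000. B = V − Δ·S = 0.0000.
(3,2): S=30.8815. Δ = (V_up−V_dn)/(S_up−S_dn) = (25.0000−0.0000)/(35.8226−26.2493) = 2.6114. V = [p*·25.0000 + (1−p*)·0.0000]/1.06 = 15.9769. B = V − Δ·S = -64.6683.
(3,3): S=42.1442. Δ = (V_up−V_dn)/(S_up−S_dn) = (25.0000−25.0000)/(48.8873−35.8226) = 0.0000. V = [p*·25.0000 + (1−p*)·25.0000]/1.06 = 23.5849. B = V − Δ·S = 23.5849.
(2,0): S=19.5075. Δ = (V_up−V_dn)/(S_up−S_dn) = (0.0000−0.0000)/(22.6287−16.5814) = 0.0000. V = [p*·0.0000 + (1−p*)·0.0000]/1.06 = 0.0000. B = V − Δ·S = 0.0000.
(2,1): S=26.6220. Δ = (V_up−V_dn)/(S_up−S_dn) = (15.9769−0.0000)/(30.8815−22.6287) = 1.9359. V = [p*·15.9769 + (1−p*)·0.0000]/1.06 = 10.2104. B = V − Δ·S = -41.3279.
(2,2): S=36.3312. Δ = (V_up−V_dn)/(S_up−S_dn) = (23.5849−15.9769)/(42.1442−30.8815) = 0.6755. V = [p*·23.5849 + (1−p*)·15.9769]/1.06 = 19.9346. B = V − Δ·S = -4.6074.
(1,0): S=22.9500. Δ = (V_up−V_dn)/(S_up−S_dn) = (10.2104−0.0000)/(26.6220−19.5075) = 1.4352. V = [p*·10.2104 + (1−p*)·0.0000]/1.06 = 6.5252. B = V − Δ·S = -26.4116.
(1,1): S=31.3200. Δ = (V_up−V_dn)/(S_up−S_dn) = (19.9346−10.2104)/(36.3312−26.6220) = 1.0015. V = [p*·19.9346 + (1−p*)·10.2104]/1.06 = 15.8470. B = V − Δ·S = -15.5214.
(0,0): S=27.0000. Δ = (V_up−V_dn)/(S_up−S_dn) = (15.8470−6.5252)/(31.3200−22.9500) = 1.1137. V = [p*·15.8470 + (1−p*)·6.5252]/1.06 = 12.1132. B = V − Δ·S = -17.9570.
The time-0 hedge costs 12.1132, which is the no-arbitrage price.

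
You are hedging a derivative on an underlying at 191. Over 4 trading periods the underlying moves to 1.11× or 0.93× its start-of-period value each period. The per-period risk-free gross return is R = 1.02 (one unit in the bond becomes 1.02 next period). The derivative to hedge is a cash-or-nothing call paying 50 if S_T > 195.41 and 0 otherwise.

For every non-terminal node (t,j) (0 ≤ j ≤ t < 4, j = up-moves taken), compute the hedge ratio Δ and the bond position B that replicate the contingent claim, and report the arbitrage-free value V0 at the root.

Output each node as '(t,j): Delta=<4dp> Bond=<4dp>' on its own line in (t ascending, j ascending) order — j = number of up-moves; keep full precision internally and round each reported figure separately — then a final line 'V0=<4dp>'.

No-arbitrage ⇒ martingale measure with p* = (R−d)/(u−d) = 0.5000.
Terminal values V(4,·): V(4,0)=0.0000, V(4,1)=0.0000, V(4,2)=50.0000, V(4,3)=50.0000, V(4,4)=50.0000
  t=3,j=0: stock 153.6322 → up 170.5317 (V=0.0000), down 142.8779 (V=0.0000). Price 0.0000; hedge Δ=0.0000, bond B=0.0000.
  t=3,j=1: stock 183.3674 → up 203.5379 (V=50.0000), down 170.5317 (V=0.0000). Price 24.5098; hedge Δ=1.5149, bond B=-253.2680.
  t=3,j=2: stock 218.8579 → up 242.9323 (V=50.0000), down 203.5379 (V=50.0000). Price 49.0196; hedge Δ=0.0000, bond B=49.0196.
  t=3,j=3: stock 261.2175 → up 289.9514 (V=50.0000), down 242.9323 (V=50.0000). Price 49.0196; hedge Δ=0.0000, bond B=49.0196.
  t=2,j=0: stock 165.1959 → up 183.3674 (V=24.5098), down 153.6322 (V=0.0000). Price 12.0146; hedge Δ=0.8243, bond B=-124.1510.
  t=2,j=1: stock 197.1693 → up 218.8579 (V=49.0196), down 183.3674 (V=24.5098). Price 36.0438; hedge Δ=0.6906, bond B=-100.1217.
  t=2,j=2: stock 235.3311 → up 261.2175 (V=49.0196), down 218.8579 (V=49.0196). Price 48.0584; hedge Δ=0.0000, bond B=48.0584.
  t=1,j=0: stock 177.6300 → up 197.1693 (V=36.0438), down 165.1959 (V=12.0146). Price 23.5581; hedge Δ=0.7515, bond B=-109.9376.
  t=1,j=1: stock 212.0100 → up 235.3311 (V=48.0584), down 197.1693 (V=36.0438). Price 41.2266; hedge Δ=0.3148, bond B=-25.5212.
  t=0,j=0: stock 191.0000 → up 212.0100 (V=41.2266), down 177.6300 (V=23.5581). Price 31.7572; hedge Δ=0.5139, bond B=-66.4014.
Self-financing check: at every node Δ·S+B equals the discounted successor values.

(0,0): Delta=0.5139 Bond=-66.4014
(1,0): Delta=0.7515 Bond=-109.9376
(1,1): Delta=0.3148 Bond=-25.5212
(2,0): Delta=0.8243 Bond=-124.1510
(2,1): Delta=0.6906 Bond=-100.1217
(2,2): Delta=0.0000 Bond=48.0584
(3,0): Delta=0.0000 Bond=0.0000
(3,1): Delta=1.5149 Bond=-253.2680
(3,2): Delta=0.0000 Bond=49.0196
(3,3): Delta=0.0000 Bond=49.0196
V0=31.7572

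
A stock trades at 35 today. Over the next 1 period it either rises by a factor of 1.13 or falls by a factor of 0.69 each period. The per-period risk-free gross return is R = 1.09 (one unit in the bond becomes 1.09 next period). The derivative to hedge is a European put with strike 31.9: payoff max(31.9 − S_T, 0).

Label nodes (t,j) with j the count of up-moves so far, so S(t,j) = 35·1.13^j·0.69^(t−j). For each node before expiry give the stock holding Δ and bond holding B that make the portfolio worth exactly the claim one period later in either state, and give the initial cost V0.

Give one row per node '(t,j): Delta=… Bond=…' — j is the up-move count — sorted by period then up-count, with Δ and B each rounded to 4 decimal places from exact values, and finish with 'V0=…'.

The replicating-portfolio and risk-neutral prices coincide; use p* = (1.09−0.69)/(1.13−0.69) = 0.9091 for the latter.
At expiry t=1: V(1,0)=7.7500, V(1,1)=0.0000
Node (0,0) S=35.0000: V=(p*·0.0000+(1−p*)·7.7500)/1.09=0.6464; Δ=(0.0000−7.7500)/(39.5500−24.1500)=-0.5032; B=V−Δ·S=18.2600
Root portfolio cost Δ·35+B reproduces V0=0.6464.

(0,0): Delta=-0.5032 Bond=18.2600
V0=0.6464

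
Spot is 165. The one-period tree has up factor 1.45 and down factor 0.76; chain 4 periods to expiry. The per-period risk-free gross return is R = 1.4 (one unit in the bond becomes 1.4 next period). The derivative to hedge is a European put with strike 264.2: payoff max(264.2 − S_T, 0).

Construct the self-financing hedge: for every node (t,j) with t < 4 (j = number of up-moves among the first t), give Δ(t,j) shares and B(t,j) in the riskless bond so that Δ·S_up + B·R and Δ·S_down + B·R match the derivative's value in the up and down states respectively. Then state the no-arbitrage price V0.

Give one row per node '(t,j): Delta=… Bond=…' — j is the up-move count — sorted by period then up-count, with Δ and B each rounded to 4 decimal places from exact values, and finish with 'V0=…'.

Since d<R<u, set p* = (R−d)/(u−d) = 0.9275; price each node as the discounted p*-expectation of its children.
Payoff layer (t=4): V(4,0)=209.1524, V(4,1)=159.1750, V(4,2)=63.8233, V(4,3)=0.0000, V(4,4)=0.0000
(3,0): S=72.4310. Δ = (V_up−V_dn)/(S_up−S_dn) = (159.1750−209.1524)/(105.0250−55.0476) = -1.0000. V = [p*·159.1750 + (1−p*)·209.1524]/1.4 = 116.2832. B = V − Δ·S = 188.7143.
(3,1): S=138.1908. Δ = (V_up−V_dn)/(S_up−S_dn) = (63.8233−159.1750)/(200.3767−105.0250) = -1.0000. V = [p*·63.8233 + (1−p*)·159.1750]/1.4 = 50.5235. B = V − Δ·S = 188.7143.
(3,2): S=263.6535. Δ = (V_up−V_dn)/(S_up−S_dn) = (0.0000−63.8233)/(382.2976−200.3767) = -0.3508. V = [p*·0.0000 + (1−p*)·63.8233]/1.4 = 3.3035. B = V − Δ·S = 95.8011.
(3,3): S=503.0231. Δ = (V_up−V_dn)/(S_up−S_dn) = (0.0000−0.0000)/(729.3835−382.2976) = 0.0000. V = [p*·0.0000 + (1−p*)·0.0000]/1.4 = 0.0000. B = V − Δ·S = 0.0000.
(2,0): S=95.3040. Δ = (V_up−V_dn)/(S_up−S_dn) = (50.5235−116.2832)/(138.1908−72.4310) = -1.0000. V = [p*·50.5235 + (1−p*)·116.2832]/1.4 = 39.4919. B = V − Δ·S = 134.7959.
(2,1): S=181.8300. Δ = (V_up−V_dn)/(S_up−S_dn) = (3.3035−50.5235)/(263.6535−138.1908) = -0.3764. V = [p*·3.3035 + (1−p*)·50.5235]/1.4 = 4.8037. B = V − Δ·S = 73.2385.
(2,2): S=346.9125. Δ = (V_up−V_dn)/(S_up−S_dn) = (0.0000−3.3035)/(503.0231−263.6535) = -0.0138. V = [p*·0.0000 + (1−p*)·3.3035]/1.4 = 0.1710. B = V − Δ·S = 4.9586.
(1,0): S=125.4000. Δ = (V_up−V_dn)/(S_up−S_dn) = (4.8037−39.4919)/(181.8300−95.3040) = -0.4009. V = [p*·4.8037 + (1−p*)·39.4919]/1.4 = 5.2267. B = V − Δ·S = 55.4994.
(1,1): S=239.2500. Δ = (V_up−V_dn)/(S_up−S_dn) = (0.1710−4.8037)/(346.9125−181.8300) = -0.0281. V = [p*·0.1710 + (1−p*)·4.8037]/1.4 = 0.3619. B = V − Δ·S = 7.0760.
(0,0): S=165.0000. Δ = (V_up−V_dn)/(S_up−S_dn) = (0.3619−5.2267)/(239.2500−125.4000) = -0.0427. V = [p*·0.3619 + (1−p*)·5.2267]/1.4 = 0.5103. B = V − Δ·S = 7.5607.
Check: Δ(0,0)·S0 + B(0,0) = 0.5103 = V0.

(0,0): Delta=-0.0427 Bond=7.5607
(1,0): Delta=-0.4009 Bond=55.4994
(1,1): Delta=-0.0281 Bond=7.0760
(2,0): Delta=-1.0000 Bond=134.7959
(2,1): Delta=-0.3764 Bond=73.2385
(2,2): Delta=-0.0138 Bond=4.9586
(3,0): Delta=-1.0000 Bond=188.7143
(3,1): Delta=-1.0000 Bond=188.7143
(3,2): Delta=-0.3508 Bond=95.8011
(3,3): Delta=0.0000 Bond=0.0000
V0=0.5103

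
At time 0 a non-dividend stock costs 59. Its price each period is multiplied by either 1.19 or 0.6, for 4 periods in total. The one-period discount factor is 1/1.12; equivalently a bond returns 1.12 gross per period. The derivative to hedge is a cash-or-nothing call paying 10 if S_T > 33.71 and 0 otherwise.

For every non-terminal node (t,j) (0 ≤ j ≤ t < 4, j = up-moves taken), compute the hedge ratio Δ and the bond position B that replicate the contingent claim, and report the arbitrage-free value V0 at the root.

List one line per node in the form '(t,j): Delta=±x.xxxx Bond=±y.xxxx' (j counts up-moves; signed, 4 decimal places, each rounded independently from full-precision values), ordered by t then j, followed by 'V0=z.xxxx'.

No-arbitrage ⇒ martingale measure with p* = (R−d)/(u−d) = 0.8814.
Terminal payoffs: V(4,0)=0.0000, V(4,1)=0.0000, V(4,2)=0.0000, V(4,3)=10.0000, V(4,4)=10.0000
Node (3,0) S=12.7440: V=(p*·0.0000+(1−p*)·0.0000)/1.12=0.0000; Δ=(0.0000−0.0000)/(15.1654−7.6464)=0.0000; B=V−Δ·S=0.0000
Node (3,1) S=25.2756: V=(p*·0.0000+(1−p*)·0.0000)/1.12=0.0000; Δ=(0.0000−0.0000)/(30.0780−15.1654)=0.0000; B=V−Δ·S=0.0000
Node (3,2) S=50.1299: V=(p*·10.0000+(1−p*)·0.0000)/1.12=7.8692; Δ=(10.0000−0.0000)/(59.6546−30.0780)=0.3381; B=V−Δ·S=-9.0799
Node (3,3) S=99.4244: V=(p*·10.0000+(1−p*)·10.0000)/1.12=8.9286; Δ=(10.0000−10.0000)/(118.3150−59.6546)=0.0000; B=V−Δ·S=8.9286
Node (2,0) S=21.2400: V=(p*·0.0000+(1−p*)·0.0000)/1.12=0.0000; Δ=(0.0000−0.0000)/(25.2756−12.7440)=0.0000; B=V−Δ·S=0.0000
Node (2,1) S=42.1260: V=(p*·7.8692+(1−p*)·0.0000)/1.12=6.1925; Δ=(7.8692−0.0000)/(50.1299−25.2756)=0.3166; B=V−Δ·S=-7.1452
Node (2,2) S=83.5499: V=(p*·8.9286+(1−p*)·7.8692)/1.12=7.8597; Δ=(8.9286−7.8692)/(99.4244−50.1299)=0.0215; B=V−Δ·S=6.0643
Node (1,0) S=35.4000: V=(p*·6.1925+(1−p*)·0.0000)/1.12=4.8730; Δ=(6.1925−0.0000)/(42.1260−21.2400)=0.2965; B=V−Δ·S=-5.6227
Node (1,1) S=70.2100: V=(p*·7.8597+(1−p*)·6.1925)/1.12=6.8410; Δ=(7.8597−6.1925)/(83.5499−42.1260)=0.0402; B=V−Δ·S=4.0152
Node (0,0) S=59.0000: V=(p*·6.8410+(1−p*)·4.8730)/1.12=5.8996; Δ=(6.8410−4.8730)/(70.2100−35.4000)=0.0565; B=V−Δ·S=2.5640
Root portfolio cost Δ·59+B reproduces V0=5.8996.

(0,0): Delta=0.0565 Bond=2.5640
(1,0): Delta=0.2965 Bond=-5.6227
(1,1): Delta=0.0402 Bond=4.0152
(2,0): Delta=0.0000 Bond=0.0000
(2,1): Delta=0.3166 Bond=-7.1452
(2,2): Delta=0.0215 Bond=6.0643
(3,0): Delta=0.0000 Bond=0.0000
(3,1): Delta=0.0000 Bond=0.0000
(3,2): Delta=0.3381 Bond=-9.0799
(3,3): Delta=0.0000 Bond=8.9286
V0=5.8996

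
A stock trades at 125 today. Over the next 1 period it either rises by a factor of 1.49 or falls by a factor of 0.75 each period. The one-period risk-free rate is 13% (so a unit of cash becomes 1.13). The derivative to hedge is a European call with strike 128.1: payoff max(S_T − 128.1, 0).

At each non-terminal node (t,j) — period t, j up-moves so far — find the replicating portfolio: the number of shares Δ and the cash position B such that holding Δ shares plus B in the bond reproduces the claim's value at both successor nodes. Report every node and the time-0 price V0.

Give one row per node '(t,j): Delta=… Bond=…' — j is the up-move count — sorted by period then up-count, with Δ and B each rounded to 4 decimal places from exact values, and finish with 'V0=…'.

(0,0): Delta=0.6286 Bond=-52.1556
V0=26.4255

The replicating-portfolio and risk-neutral prices coincide; use p* = (1.13−0.75)/(1.49−0.75) = 0.5135 for the latter.
Terminal values V(1,·): V(1,0)=0.0000, V(1,1)=58.1500
Node (0,0) S=125.0000: V=(p*·58.1500+(1−p*)·0.0000)/1.13=26.4255; Δ=(58.1500−0.0000)/(186.2500−93.7500)=0.6286; B=V−Δ·S=-52.1556
Check: Δ(0,0)·S0 + B(0,0) = 26.4255 = V0.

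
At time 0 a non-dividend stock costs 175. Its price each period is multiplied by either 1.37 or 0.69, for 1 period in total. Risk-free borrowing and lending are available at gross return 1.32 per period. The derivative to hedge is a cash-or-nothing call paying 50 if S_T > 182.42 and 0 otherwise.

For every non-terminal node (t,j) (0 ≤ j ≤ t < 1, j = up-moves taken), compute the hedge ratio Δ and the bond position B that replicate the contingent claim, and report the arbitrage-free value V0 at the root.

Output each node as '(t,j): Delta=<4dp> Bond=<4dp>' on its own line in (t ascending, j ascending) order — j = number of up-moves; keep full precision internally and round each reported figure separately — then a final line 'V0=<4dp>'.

(0,0): Delta=0.4202 Bond=-38.4358
V0=35.0936

No-arbitrage ⇒ martingale measure with p* = (R−d)/(u−d) = 0.9265.
At expiry t=1: V(1,0)=0.0000, V(1,1)=50.0000
(0,0): S=175.0000. Δ = (V_up−V_dn)/(S_up−S_dn) = (50.0000−0.0000)/(239.7500−120.7500) = 0.4202. V = [p*·50.0000 + (1−p*)·0.0000]/1.32 = 35.0936. B = V − Δ·S = -38.4358.
Root portfolio cost Δ·175+B reproduces V0=35.0936.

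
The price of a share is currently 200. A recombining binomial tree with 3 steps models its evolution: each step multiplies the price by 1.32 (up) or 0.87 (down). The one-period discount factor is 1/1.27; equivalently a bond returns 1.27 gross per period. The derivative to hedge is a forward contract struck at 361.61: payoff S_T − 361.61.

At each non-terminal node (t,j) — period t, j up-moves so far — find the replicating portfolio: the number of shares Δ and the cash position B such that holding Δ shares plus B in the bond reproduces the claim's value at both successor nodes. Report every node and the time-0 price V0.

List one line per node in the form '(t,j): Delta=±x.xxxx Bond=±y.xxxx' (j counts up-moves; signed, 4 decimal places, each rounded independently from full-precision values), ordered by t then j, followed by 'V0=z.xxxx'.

Risk-neutral probability p* = (R−d)/(u−d) = (1.27−0.87)/(1.32−0.87) = 0.8889.
At expiry t=3: V(3,0)=-229.9094, V(3,1)=-161.7884, V(3,2)=-58.4324, V(3,3)=98.3836
Node (2,0) S=151.3800: V=(p*·-161.7884+(1−p*)·-229.9094)/1.27=-133.3523; Δ=(-161.7884−-229.9094)/(199.8216−131.7006)=1.0000; B=V−Δ·S=-284.7323
Node (2,1) S=229.6800: V=(p*·-58.4324+(1−p*)·-161.7884)/1.27=-55.0523; Δ=(-58.4324−-161.7884)/(303.1776−199.8216)=1.0000; B=V−Δ·S=-284.7323
Node (2,2) S=348.4800: V=(p*·98.3836+(1−p*)·-58.4324)/1.27=63.7477; Δ=(98.3836−-58.4324)/(459.9936−303.1776)=1.0000; B=V−Δ·S=-284.7323
Node (1,0) S=174.0000: V=(p*·-55.0523+(1−p*)·-133.3523)/1.27=-50.1986; Δ=(-55.0523−-133.3523)/(229.6800−151.3800)=1.0000; B=V−Δ·S=-224.1986
Node (1,1) S=264.0000: V=(p*·63.7477+(1−p*)·-55.0523)/1.27=39.8014; Δ=(63.7477−-55.0523)/(348.4800−229.6800)=1.0000; B=V−Δ·S=-224.1986
Node (0,0) S=200.0000: V=(p*·39.8014+(1−p*)·-50.1986)/1.27=23.4656; Δ=(39.8014−-50.1986)/(264.0000−174.0000)=1.0000; B=V−Δ·S=-176.5344
Each (Δ,B) replicates both successor values, so the strategy is self-financing and V0 is arbitrage-free.

(0,0): Delta=1.0000 Bond=-176.5344
(1,0): Delta=1.0000 Bond=-224.1986
(1,1): Delta=1.0000 Bond=-224.1986
(2,0): Delta=1.0000 Bond=-284.7323
(2,1): Delta=1.0000 Bond=-284.7323
(2,2): Delta=1.0000 Bond=-284.7323
V0=23.4656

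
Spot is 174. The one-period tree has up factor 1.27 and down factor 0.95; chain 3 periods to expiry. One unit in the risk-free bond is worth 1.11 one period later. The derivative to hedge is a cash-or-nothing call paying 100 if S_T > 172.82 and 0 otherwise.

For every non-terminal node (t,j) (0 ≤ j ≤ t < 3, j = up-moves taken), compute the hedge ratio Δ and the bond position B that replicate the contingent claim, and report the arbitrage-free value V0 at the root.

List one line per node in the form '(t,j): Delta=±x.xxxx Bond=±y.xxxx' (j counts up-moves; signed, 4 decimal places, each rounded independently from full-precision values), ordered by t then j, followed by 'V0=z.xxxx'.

Risk-neutral probability p* = (R−d)/(u−d) = (1.11−0.95)/(1.27−0.95) = 0.5000.
Terminal values V(3,·): V(3,0)=0.0000, V(3,1)=100.0000, V(3,2)=100.0000, V(3,3)=100.0000
(2,0): S=157.0350. Δ = (V_up−V_dn)/(S_up−S_dn) = (100.0000−0.0000)/(199.4344−149.1832) = 1.9900. V = [p*·100.0000 + (1−p*)·0.0000]/1.11 = 45.0450. B = V − Δ·S = -267.4550.
(2,1): S=209.9310. Δ = (V_up−V_dn)/(S_up−S_dn) = (100.0000−100.0000)/(266.6124−199.4344) = 0.0000. V = [p*·100.0000 + (1−p*)·100.0000]/1.11 = 90.0901. B = V − Δ·S = 90.0901.
(2,2): S=280.6446. Δ = (V_up−V_dn)/(S_up−S_dn) = (100.0000−100.0000)/(356.4186−266.6124) = 0.0000. V = [p*·100.0000 + (1−p*)·100.0000]/1.11 = 90.0901. B = V − Δ·S = 90.0901.
(1,0): S=165.3000. Δ = (V_up−V_dn)/(S_up−S_dn) = (90.0901−45.0450)/(209.9310−157.0350) = 0.8516. V = [p*·90.0901 + (1−p*)·45.0450]/1.11 = 60.8717. B = V − Δ·S = -79.8941.
(1,1): S=220.9800. Δ = (V_up−V_dn)/(S_up−S_dn) = (90.0901−90.0901)/(280.6446−209.9310) = 0.0000. V = [p*·90.0901 + (1−p*)·90.0901]/1.11 = 81.1622. B = V − Δ·S = 81.1622.
(0,0): S=174.0000. Δ = (V_up−V_dn)/(S_up−S_dn) = (81.1622−60.8717)/(220.9800−165.3000) = 0.3644. V = [p*·81.1622 + (1−p*)·60.8717]/1.11 = 63.9792. B = V − Δ·S = 0.5712.
Root portfolio cost Δ·174+B reproduces V0=63.9792.

(0,0): Delta=0.3644 Bond=0.5712
(1,0): Delta=0.8516 Bond=-79.8941
(1,1): Delta=0.0000 Bond=81.1622
(2,0): Delta=1.9900 Bond=-267.4550
(2,1): Delta=0.0000 Bond=90.0901
(2,2): Delta=0.0000 Bond=90.0901
V0=63.9792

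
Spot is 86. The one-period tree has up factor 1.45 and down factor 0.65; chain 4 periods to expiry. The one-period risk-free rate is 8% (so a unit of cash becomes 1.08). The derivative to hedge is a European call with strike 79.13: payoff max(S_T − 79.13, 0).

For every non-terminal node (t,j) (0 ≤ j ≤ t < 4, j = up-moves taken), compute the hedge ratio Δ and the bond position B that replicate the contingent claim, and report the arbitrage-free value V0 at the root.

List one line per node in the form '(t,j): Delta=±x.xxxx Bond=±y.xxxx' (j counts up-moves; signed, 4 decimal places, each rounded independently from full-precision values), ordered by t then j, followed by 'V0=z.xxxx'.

Since d<R<u, set p* = (R−d)/(u−d) = 0.5375; price each node as the discounted p*-expectation of its children.
Terminal values V(4,·): V(4,0)=0.0000, V(4,1)=0.0000, V(4,2)=0.0000, V(4,3)=91.2881, V(4,4)=301.0335
  t=3,j=0: stock 23.6178 → up 34.2457 (V=0.0000), down 15.3515 (V=0.0000). Price 0.0000; hedge Δ=0.0000, bond B=0.0000.
  t=3,j=1: stock 52.6858 → up 76.3943 (V=0.0000), down 34.2457 (V=0.0000). Price 0.0000; hedge Δ=0.0000, bond B=0.0000.
  t=3,j=2: stock 117.5298 → up 170.4181 (V=91.2881), down 76.3943 (V=0.0000). Price 45.4328; hedge Δ=0.9709, bond B=-68.6774.
  t=3,j=3: stock 262.1817 → up 380.1635 (V=301.0335), down 170.4181 (V=91.2881). Price 188.9132; hedge Δ=1.0000, bond B=-73.2685.
  t=2,j=0: stock 36.3350 → up 52.6857 (V=0.0000), down 23.6178 (V=0.0000). Price 0.0000; hedge Δ=0.0000, bond B=0.0000.
  t=2,j=1: stock 81.0550 → up 117.5298 (V=45.4328), down 52.6858 (V=0.0000). Price 22.6112; hedge Δ=0.7006, bond B=-34.1797.
  t=2,j=2: stock 180.8150 → up 262.1817 (V=188.9132), down 117.5298 (V=45.4328). Price 113.4755; hedge Δ=0.9919, bond B=-65.8751.
  t=1,j=0: stock 55.9000 → up 81.0550 (V=22.6112), down 36.3350 (V=0.0000). Price 11.2533; hedge Δ=0.5056, bond B=-17.0107.
  t=1,j=1: stock 124.7000 → up 180.8150 (V=113.4755), down 81.0550 (V=22.6112). Price 66.1581; hedge Δ=0.9108, bond B=-47.4222.
  t=0,j=0: stock 86.0000 → up 124.7000 (V=66.1581), down 55.9000 (V=11.2533). Price 37.7450; hedge Δ=0.7980, bond B=-30.8860.
Each (Δ,B) replicates both successor values, so the strategy is self-financing and V0 is arbitrage-free.

(0,0): Delta=0.7980 Bond=-30.8860
(1,0): Delta=0.5056 Bond=-17.0107
(1,1): Delta=0.9108 Bond=-47.4222
(2,0): Delta=0.0000 Bond=0.0000
(2,1): Delta=0.7006 Bond=-34.1797
(2,2): Delta=0.9919 Bond=-65.8751
(3,0): Delta=0.0000 Bond=0.0000
(3,1): Delta=0.0000 Bond=0.0000
(3,2): Delta=0.9709 Bond=-68.6774
(3,3): Delta=1.0000 Bond=-73.2685
V0=37.7450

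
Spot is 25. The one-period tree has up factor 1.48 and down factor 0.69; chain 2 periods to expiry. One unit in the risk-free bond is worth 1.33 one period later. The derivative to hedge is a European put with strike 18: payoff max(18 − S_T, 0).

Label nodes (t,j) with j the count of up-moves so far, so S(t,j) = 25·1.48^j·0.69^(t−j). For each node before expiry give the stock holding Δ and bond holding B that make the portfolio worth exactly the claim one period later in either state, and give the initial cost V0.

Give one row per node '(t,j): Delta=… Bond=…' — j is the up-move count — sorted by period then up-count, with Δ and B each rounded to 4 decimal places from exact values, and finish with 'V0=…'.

(0,0): Delta=-0.0441 Bond=1.2262
(1,0): Delta=-0.4474 Bond=8.5888
(1,1): Delta=0.0000 Bond=0.0000
V0=0.1243

Under the risk-neutral measure, an up-move has probability p* = (R−d)/(u−d) = 0.8101 and values discount at R = 1.33.
At expiry t=2: V(2,0)=6.0975, V(2,1)=0.0000, V(2,2)=0.0000
  t=1,j=0: stock 17.2500 → up 25.5300 (V=0.0000), down 11.9025 (V=6.0975). Price 0.8705; hedge Δ=-0.4474, bond B=8.5888.
  t=1,j=1: stock 37.0000 → up 54.7600 (V=0.0000), down 25.5300 (V=0.0000). Price 0.0000; hedge Δ=0.0000, bond B=0.0000.
  t=0,j=0: stock 25.0000 → up 37.0000 (V=0.0000), down 17.2500 (V=0.8705). Price 0.1243; hedge Δ=-0.0441, bond B=1.2262.
The time-0 hedge costs 0.1243, which is the no-arbitrage price.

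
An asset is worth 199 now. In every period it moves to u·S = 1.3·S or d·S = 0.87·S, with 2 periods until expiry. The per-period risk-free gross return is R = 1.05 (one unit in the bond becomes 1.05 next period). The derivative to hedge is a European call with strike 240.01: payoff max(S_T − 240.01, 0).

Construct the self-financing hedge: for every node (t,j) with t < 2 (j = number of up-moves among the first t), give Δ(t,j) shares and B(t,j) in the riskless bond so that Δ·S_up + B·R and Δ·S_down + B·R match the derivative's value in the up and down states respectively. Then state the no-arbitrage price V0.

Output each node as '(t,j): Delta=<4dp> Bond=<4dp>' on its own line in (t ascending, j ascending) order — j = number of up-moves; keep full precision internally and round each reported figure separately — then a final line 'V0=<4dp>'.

(0,0): Delta=0.4487 Bond=-73.9780
(1,0): Delta=0.0000 Bond=0.0000
(1,1): Delta=0.8657 Bond=-185.5615
V0=15.3058

The replicating-portfolio and risk-neutral prices coincide; use p* = (1.05−0.87)/(1.3−0.87) = 0.4186 for the latter.
Terminal values V(2,·): V(2,0)=0.0000, V(2,1)=0.0000, V(2,2)=96.3000
Node (1,0) S=173.1300: V=(p*·0.0000+(1−p*)·0.0000)/1.05=0.0000; Δ=(0.0000−0.0000)/(225.0690−150.6231)=0.0000; B=V−Δ·S=0.0000
Node (1,1) S=258.7000: V=(p*·96.3000+(1−p*)·0.0000)/1.05=38.3920; Δ=(96.3000−0.0000)/(336.3100−225.0690)=0.8657; B=V−Δ·S=-185.5615
Node (0,0) S=199.0000: V=(p*·38.3920+(1−p*)·0.0000)/1.05=15.3058; Δ=(38.3920−0.0000)/(258.7000−173.1300)=0.4487; B=V−Δ·S=-73.9780
Each (Δ,B) replicates both successor values, so the strategy is self-financing and V0 is arbitrage-free.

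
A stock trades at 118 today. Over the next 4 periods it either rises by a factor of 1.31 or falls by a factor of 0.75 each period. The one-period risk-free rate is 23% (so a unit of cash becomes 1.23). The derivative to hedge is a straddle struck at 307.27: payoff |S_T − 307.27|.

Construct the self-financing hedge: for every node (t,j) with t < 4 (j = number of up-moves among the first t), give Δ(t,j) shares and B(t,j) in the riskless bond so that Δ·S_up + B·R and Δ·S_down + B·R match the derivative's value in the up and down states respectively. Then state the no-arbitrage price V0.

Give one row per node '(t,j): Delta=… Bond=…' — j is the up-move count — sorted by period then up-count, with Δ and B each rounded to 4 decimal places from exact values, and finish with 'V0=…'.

(0,0): Delta=-0.5878 Bond=104.5904
(1,0): Delta=-1.0000 Bond=165.1220
(1,1): Delta=-0.5485 Bond=122.5669
(2,0): Delta=-1.0000 Bond=203.1000
(2,1): Delta=-1.0000 Bond=203.1000
(2,2): Delta=-0.5054 Bond=142.0335
(3,0): Delta=-1.0000 Bond=249.8130
(3,1): Delta=-1.0000 Bond=249.8130
(3,2): Delta=-1.0000 Bond=249.8130
(3,3): Delta=-0.4582 Bond=162.1825
V0=35.2248

Under the risk-neutral measure, an up-move has probability p* = (R−d)/(u−d) = 0.8571 and values discount at R = 1.23.
Terminal payoffs: V(4,0)=269.9341, V(4,1)=242.0566, V(4,2)=193.3639, V(4,3)=108.3139, V(4,4)=40.2399
  t=3,j=0: stock 49.7812 → up 65.2134 (V=242.0566), down 37.3359 (V=269.9341). Price 200.0318; hedge Δ=-1.0000, bond B=249.8130.
  t=3,j=1: stock 86.9513 → up 113.9061 (V=193.3639), down 65.2134 (V=242.0566). Price 162.8618; hedge Δ=-1.0000, bond B=249.8130.
  t=3,j=2: stock 151.8749 → up 198.9561 (V=108.3139), down 113.9061 (V=193.3639). Price 97.9382; hedge Δ=-1.0000, bond B=249.8130.
  t=3,j=3: stock 265.2747 → up 347.5099 (V=40.2399), down 198.9561 (V=108.3139). Price 40.6218; hedge Δ=-0.4582, bond B=162.1825.
  t=2,j=0: stock 66.3750 → up 86.9513 (V=162.8618), down 49.7812 (V=200.0318). Price 136.7250; hedge Δ=-1.0000, bond B=203.1000.
  t=2,j=1: stock 115.9350 → up 151.8749 (V=97.9382), down 86.9513 (V=162.8618). Price 87.1650; hedge Δ=-1.0000, bond B=203.1000.
  t=2,j=2: stock 202.4998 → up 265.2747 (V=40.6218), down 151.8749 (V=97.9382). Price 39.6828; hedge Δ=-0.5054, bond B=142.0335.
  t=1,j=0: stock 88.5000 → up 115.9350 (V=87.1650), down 66.3750 (V=136.7250). Price 76.6220; hedge Δ=-1.0000, bond B=165.1220.
  t=1,j=1: stock 154.5800 → up 202.4998 (V=39.6828), down 115.9350 (V=87.1650). Price 37.7772; hedge Δ=-0.5485, bond B=122.5669.
  t=0,j=0: stock 118.0000 → up 154.5800 (V=37.7772), down 88.5000 (V=76.6220). Price 35.2248; hedge Δ=-0.5878, bond B=104.5904.
Check: Δ(0,0)·S0 + B(0,0) = 35.2248 = V0.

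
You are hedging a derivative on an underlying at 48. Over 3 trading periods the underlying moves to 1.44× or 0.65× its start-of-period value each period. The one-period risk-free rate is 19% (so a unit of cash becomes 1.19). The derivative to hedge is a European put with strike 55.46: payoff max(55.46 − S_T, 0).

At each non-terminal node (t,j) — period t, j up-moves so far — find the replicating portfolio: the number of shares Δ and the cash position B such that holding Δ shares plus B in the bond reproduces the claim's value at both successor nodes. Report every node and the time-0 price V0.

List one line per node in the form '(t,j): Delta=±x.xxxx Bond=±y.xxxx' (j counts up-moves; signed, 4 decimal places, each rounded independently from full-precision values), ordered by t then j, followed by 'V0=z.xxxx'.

(0,0): Delta=-0.2414 Bond=15.5828
(1,0): Delta=-0.7848 Bond=35.4957
(1,1): Delta=-0.1279 Bond=10.6954
(2,0): Delta=-1.0000 Bond=46.6050
(2,1): Delta=-0.7398 Bond=40.2189
(2,2): Delta=0.0000 Bond=0.0000
V0=3.9948

Since d<R<u, set p* = (R−d)/(u−d) = 0.6835; price each node as the discounted p*-expectation of its children.
At expiry t=3: V(3,0)=42.2780, V(3,1)=26.2568, V(3,2)=0.0000, V(3,3)=0.0000
(2,0): S=20.2800. Δ = (V_up−V_dn)/(S_up−S_dn) = (26.2568−42.2780)/(29.2032−13.1820) = -1.0000. V = [p*·26.2568 + (1−p*)·42.2780]/1.19 = 26.3250. B = V − Δ·S = 46.6050.
(2,1): S=44.9280. Δ = (V_up−V_dn)/(S_up−S_dn) = (0.0000−26.2568)/(64.6963−29.2032) = -0.7398. V = [p*·0.0000 + (1−p*)·26.2568]/1.19 = 6.9824. B = V − Δ·S = 40.2189.
(2,2): S=99.5328. Δ = (V_up−V_dn)/(S_up−S_dn) = (0.0000−0.0000)/(143.3272−64.6963) = 0.0000. V = [p*·0.0000 + (1−p*)·0.0000]/1.19 = 0.0000. B = V − Δ·S = 0.0000.
(1,0): S=31.2000. Δ = (V_up−V_dn)/(S_up−S_dn) = (6.9824−26.3250)/(44.9280−20.2800) = -0.7848. V = [p*·6.9824 + (1−p*)·26.3250]/1.19 = 11.0114. B = V − Δ·S = 35.4957.
(1,1): S=69.1200. Δ = (V_up−V_dn)/(S_up−S_dn) = (0.0000−6.9824)/(99.5328−44.9280) = -0.1279. V = [p*·0.0000 + (1−p*)·6.9824]/1.19 = 1.8568. B = V − Δ·S = 10.6954.
(0,0): S=48.0000. Δ = (V_up−V_dn)/(S_up−S_dn) = (1.8568−11.0114)/(69.1200−31.2000) = -0.2414. V = [p*·1.8568 + (1−p*)·11.0114]/1.19 = 3.9948. B = V − Δ·S = 15.5828.
The time-0 hedge costs 3.9948, which is the no-arbitrage price.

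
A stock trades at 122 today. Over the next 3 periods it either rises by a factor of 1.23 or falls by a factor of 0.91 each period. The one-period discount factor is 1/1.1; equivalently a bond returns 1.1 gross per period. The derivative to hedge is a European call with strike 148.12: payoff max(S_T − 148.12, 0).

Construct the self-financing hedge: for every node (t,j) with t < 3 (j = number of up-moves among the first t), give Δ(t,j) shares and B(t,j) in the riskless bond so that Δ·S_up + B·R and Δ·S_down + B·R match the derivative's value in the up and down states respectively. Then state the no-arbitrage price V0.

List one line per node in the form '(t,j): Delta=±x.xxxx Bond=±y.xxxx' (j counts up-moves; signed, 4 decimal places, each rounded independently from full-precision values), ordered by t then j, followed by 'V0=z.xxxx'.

(0,0): Delta=0.6434 Bond=-59.6839
(1,0): Delta=0.3015 Bond=-27.6884
(1,1): Delta=0.8165 Bond=-91.6276
(2,0): Delta=0.0000 Bond=0.0000
(2,1): Delta=0.4541 Bond=-51.2965
(2,2): Delta=1.0000 Bond=-134.6545
V0=18.8143

Since d<R<u, set p* = (R−d)/(u−d) = 0.5938; price each node as the discounted p*-expectation of its children.
At expiry t=3: V(3,0)=0.0000, V(3,1)=0.0000, V(3,2)=19.8422, V(3,3)=78.9058
  t=2,j=0: stock 101.0282 → up 124.2647 (V=0.0000), down 91.9357 (V=0.0000). Price 0.0000; hedge Δ=0.0000, bond B=0.0000.
  t=2,j=1: stock 136.5546 → up 167.9622 (V=19.8422), down 124.2647 (V=0.0000). Price 10.7103; hedge Δ=0.4541, bond B=-51.2965.
  t=2,j=2: stock 184.5738 → up 227.0258 (V=78.9058), down 167.9622 (V=19.8422). Price 49.9193; hedge Δ=1.0000, bond B=-134.6545.
  t=1,j=0: stock 111.0200 → up 136.5546 (V=10.7103), down 101.0282 (V=0.0000). Price 5.7811; hedge Δ=0.3015, bond B=-27.6884.
  t=1,j=1: stock 150.0600 → up 184.5738 (V=49.9193), down 136.5546 (V=10.7103). Price 30.9005; hedge Δ=0.8165, bond B=-91.6276.
  t=0,j=0: stock 122.0000 → up 150.0600 (V=30.9005), down 111.0200 (V=5.7811). Price 18.8143; hedge Δ=0.6434, bond B=-59.6839.
Root portfolio cost Δ·122+B reproduces V0=18.8143.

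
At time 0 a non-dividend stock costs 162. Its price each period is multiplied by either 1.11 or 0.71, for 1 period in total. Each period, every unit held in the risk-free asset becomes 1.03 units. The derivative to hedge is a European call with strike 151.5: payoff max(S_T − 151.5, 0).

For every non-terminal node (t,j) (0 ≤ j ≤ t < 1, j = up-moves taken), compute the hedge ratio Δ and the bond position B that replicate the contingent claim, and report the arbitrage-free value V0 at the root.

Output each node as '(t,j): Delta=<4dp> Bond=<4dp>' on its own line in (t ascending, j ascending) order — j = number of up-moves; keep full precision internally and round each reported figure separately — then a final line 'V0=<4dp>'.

(0,0): Delta=0.4370 Bond=-48.8039
V0=21.9961

The replicating-portfolio and risk-neutral prices coincide; use p* = (1.03−0.71)/(1.11−0.71) = 0.8000 for the latter.
Payoff layer (t=1): V(1,0)=0.0000, V(1,1)=28.3200
Node (0,0) S=162.0000: V=(p*·28.3200+(1−p*)·0.0000)/1.03=21.9961; Δ=(28.3200−0.0000)/(179.8200−115.0200)=0.4370; B=V−Δ·S=-48.8039
Check: Δ(0,0)·S0 + B(0,0) = 21.9961 = V0.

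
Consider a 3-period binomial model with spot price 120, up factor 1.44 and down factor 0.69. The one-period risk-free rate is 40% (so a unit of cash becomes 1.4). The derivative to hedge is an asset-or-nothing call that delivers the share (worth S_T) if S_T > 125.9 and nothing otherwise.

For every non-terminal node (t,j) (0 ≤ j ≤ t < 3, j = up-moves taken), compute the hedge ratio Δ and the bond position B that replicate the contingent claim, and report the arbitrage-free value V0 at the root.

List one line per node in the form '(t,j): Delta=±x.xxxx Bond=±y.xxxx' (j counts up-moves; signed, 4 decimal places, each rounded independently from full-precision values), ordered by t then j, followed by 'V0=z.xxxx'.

The replicating-portfolio and risk-neutral prices coincide; use p* = (1.4−0.69)/(1.44−0.69) = 0.9467 for the latter.
Terminal payoffs: V(3,0)=0.0000, V(3,1)=0.0000, V(3,2)=171.6941, V(3,3)=358.3181
(2,0): S=57.1320. Δ = (V_up−V_dn)/(S_up−S_dn) = (0.0000−0.0000)/(82.2701−39.4211) = 0.0000. V = [p*·0.0000 + (1−p*)·0.0000]/1.4 = 0.0000. B = V − Δ·S = 0.0000.
(2,1): S=119.2320. Δ = (V_up−V_dn)/(S_up−S_dn) = (171.6941−0.0000)/(171.6941−82.2701) = 1.9200. V = [p*·171.6941 + (1−p*)·0.0000]/1.4 = 116.0979. B = V − Δ·S = -112.8275.
(2,2): S=248.8320. Δ = (V_up−V_dn)/(S_up−S_dn) = (358.3181−171.6941)/(358.3181−171.6941) = 1.0000. V = [p*·358.3181 + (1−p*)·171.6941]/1.4 = 248.8320. B = V − Δ·S = 0.0000.
(1,0): S=82.8000. Δ = (V_up−V_dn)/(S_up−S_dn) = (116.0979−0.0000)/(119.2320−57.1320) = 1.8695. V = [p*·116.0979 + (1−p*)·0.0000]/1.4 = 78.5043. B = V − Δ·S = -76.2929.
(1,1): S=172.8000. Δ = (V_up−V_dn)/(S_up−S_dn) = (248.8320−116.0979)/(248.8320−119.2320) = 1.0242. V = [p*·248.8320 + (1−p*)·116.0979]/1.4 = 172.6806. B = V − Δ·S = -4.2982.
(0,0): S=120.0000. Δ = (V_up−V_dn)/(S_up−S_dn) = (172.6806−78.5043)/(172.8000−82.8000) = 1.0464. V = [p*·172.6806 + (1−p*)·78.5043]/1.4 = 119.7556. B = V − Δ·S = -5.8128.
Each (Δ,B) replicates both successor values, so the strategy is self-financing and V0 is arbitrage-free.

(0,0): Delta=1.0464 Bond=-5.8128
(1,0): Delta=1.8695 Bond=-76.2929
(1,1): Delta=1.0242 Bond=-4.2982
(2,0): Delta=0.0000 Bond=0.0000
(2,1): Delta=1.9200 Bond=-112.8275
(2,2): Delta=1.0000 Bond=0.0000
V0=119.7556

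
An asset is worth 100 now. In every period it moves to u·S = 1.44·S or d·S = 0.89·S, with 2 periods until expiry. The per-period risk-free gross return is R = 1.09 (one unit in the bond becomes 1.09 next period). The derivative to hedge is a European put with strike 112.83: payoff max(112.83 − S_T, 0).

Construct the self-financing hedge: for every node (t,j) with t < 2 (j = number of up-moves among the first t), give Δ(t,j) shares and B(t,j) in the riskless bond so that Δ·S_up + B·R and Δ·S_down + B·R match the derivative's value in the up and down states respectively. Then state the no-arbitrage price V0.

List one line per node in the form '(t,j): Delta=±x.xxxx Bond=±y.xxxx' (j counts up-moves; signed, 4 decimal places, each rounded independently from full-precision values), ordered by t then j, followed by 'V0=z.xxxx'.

(0,0): Delta=-0.3569 Bond=47.1465
(1,0): Delta=-0.6868 Bond=80.7553
(1,1): Delta=0.0000 Bond=0.0000
V0=11.4592

Risk-neutral probability p* = (R−d)/(u−d) = (1.09−0.89)/(1.44−0.89) = 0.3636.
Terminal values V(2,·): V(2,0)=33.6200, V(2,1)=0.0000, V(2,2)=0.0000
Node (1,0) S=89.0000: V=(p*·0.0000+(1−p*)·33.6200)/1.09=19.6280; Δ=(0.0000−33.6200)/(128.1600−79.2100)=-0.6868; B=V−Δ·S=80.7553
Node (1,1) S=144.0000: V=(p*·0.0000+(1−p*)·0.0000)/1.09=0.0000; Δ=(0.0000−0.0000)/(207.3600−128.1600)=0.0000; B=V−Δ·S=0.0000
Node (0,0) S=100.0000: V=(p*·0.0000+(1−p*)·19.6280)/1.09=11.4592; Δ=(0.0000−19.6280)/(144.0000−89.0000)=-0.3569; B=V−Δ·S=47.1465
The time-0 hedge costs 11.4592, which is the no-arbitrage price.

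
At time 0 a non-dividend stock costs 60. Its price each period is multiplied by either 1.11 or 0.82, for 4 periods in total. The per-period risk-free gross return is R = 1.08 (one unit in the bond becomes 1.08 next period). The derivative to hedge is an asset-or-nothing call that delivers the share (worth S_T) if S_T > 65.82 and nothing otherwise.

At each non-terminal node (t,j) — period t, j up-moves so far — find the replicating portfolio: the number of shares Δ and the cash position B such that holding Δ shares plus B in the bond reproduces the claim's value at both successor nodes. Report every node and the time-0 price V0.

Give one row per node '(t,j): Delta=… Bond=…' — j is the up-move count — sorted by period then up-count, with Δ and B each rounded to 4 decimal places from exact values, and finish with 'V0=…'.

(0,0): Delta=1.5482 Bond=-34.8859
(1,0): Delta=3.2499 Bond=-121.4030
(1,1): Delta=1.4031 Bond=-28.0161
(2,0): Delta=0.0000 Bond=0.0000
(2,1): Delta=3.5270 Bond=-146.2439
(2,2): Delta=1.2221 Bond=-16.8743
(3,0): Delta=0.0000 Bond=0.0000
(3,1): Delta=0.0000 Bond=0.0000
(3,2): Delta=3.8276 Bond=-176.1676
(3,3): Delta=1.0000 Bond=0.0000
V0=58.0048

Risk-neutral probability p* = (R−d)/(u−d) = (1.08−0.82)/(1.11−0.82) = 0.8966.
Terminal values V(4,·): V(4,0)=0.0000, V(4,1)=0.0000, V(4,2)=0.0000, V(4,3)=67.2874, V(4,4)=91.0842
(3,0): S=33.0821. Δ = (V_up−V_dn)/(S_up−S_dn) = (0.0000−0.0000)/(36.7211−27.1273) = 0.0000. V = [p*·0.0000 + (1−p*)·0.0000]/1.08 = 0.0000. B = V − Δ·S = 0.0000.
(3,1): S=44.7818. Δ = (V_up−V_dn)/(S_up−S_dn) = (0.0000−0.0000)/(49.7078−36.7211) = 0.0000. V = [p*·0.0000 + (1−p*)·0.0000]/1.08 = 0.0000. B = V − Δ·S = 0.0000.
(3,2): S=60.6193. Δ = (V_up−V_dn)/(S_up−S_dn) = (67.2874−0.0000)/(67.2874−49.7078) = 3.8276. V = [p*·67.2874 + (1−p*)·0.0000]/1.08 = 55.8580. B = V − Δ·S = -176.1676.
(3,3): S=82.0579. Δ = (V_up−V_dn)/(S_up−S_dn) = (91.0842−67.2874)/(91.0842−67.2874) = 1.0000. V = [p*·91.0842 + (1−p*)·67.2874]/1.08 = 82.0579. B = V − Δ·S = 0.0000.
(2,0): S=40.3440. Δ = (V_up−V_dn)/(S_up−S_dn) = (0.0000−0.0000)/(44.7818−33.0821) = 0.0000. V = [p*·0.0000 + (1−p*)·0.0000]/1.08 = 0.0000. B = V − Δ·S = 0.0000.
(2,1): S=54.6120. Δ = (V_up−V_dn)/(S_up−S_dn) = (55.8580−0.0000)/(60.6193−44.7818) = 3.5270. V = [p*·55.8580 + (1−p*)·0.0000]/1.08 = 46.3700. B = V − Δ·S = -146.2439.
(2,2): S=73.9260. Δ = (V_up−V_dn)/(S_up−S_dn) = (82.0579−55.8580)/(82.0579−60.6193) = 1.2221. V = [p*·82.0579 + (1−p*)·55.8580]/1.08 = 73.4699. B = V − Δ·S = -16.8743.
(1,0): S=49.2000. Δ = (V_up−V_dn)/(S_up−S_dn) = (46.3700−0.0000)/(54.6120−40.3440) = 3.2499. V = [p*·46.3700 + (1−p*)·0.0000]/1.08 = 38.4936. B = V − Δ·S = -121.4030.
(1,1): S=66.6000. Δ = (V_up−V_dn)/(S_up−S_dn) = (73.4699−46.3700)/(73.9260−54.6120) = 1.4031. V = [p*·73.4699 + (1−p*)·46.3700]/1.08 = 65.4319. B = V − Δ·S = -28.0161.
(0,0): S=60.0000. Δ = (V_up−V_dn)/(S_up−S_dn) = (65.4319−38.4936)/(66.6000−49.2000) = 1.5482. V = [p*·65.4319 + (1−p*)·38.4936]/1.08 = 58.0048. B = V − Δ·S = -34.8859.
The time-0 hedge costs 58.0048, which is the no-arbitrage price.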